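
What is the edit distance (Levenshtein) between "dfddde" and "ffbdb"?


Computing edit distance: "dfddde" -> "ffbdb"
DP table:
           f    f    b    d    b
      0    1    2    3    4    5
  d   1    1    2    3    3    4
  f   2    1    1    2    3    4
  d   3    2    2    2    2    3
  d   4    3    3    3    2    3
  d   5    4    4    4    3    3
  e   6    5    5    5    4    4
Edit distance = dp[6][5] = 4

4


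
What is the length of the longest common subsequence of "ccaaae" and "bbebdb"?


LCS of "ccaaae" and "bbebdb"
DP table:
           b    b    e    b    d    b
      0    0    0    0    0    0    0
  c   0    0    0    0    0    0    0
  c   0    0    0    0    0    0    0
  a   0    0    0    0    0    0    0
  a   0    0    0    0    0    0    0
  a   0    0    0    0    0    0    0
  e   0    0    0    1    1    1    1
LCS length = dp[6][6] = 1

1


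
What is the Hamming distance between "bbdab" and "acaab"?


Comparing "bbdab" and "acaab" position by position:
  Position 0: 'b' vs 'a' => differ
  Position 1: 'b' vs 'c' => differ
  Position 2: 'd' vs 'a' => differ
  Position 3: 'a' vs 'a' => same
  Position 4: 'b' vs 'b' => same
Total differences (Hamming distance): 3

3


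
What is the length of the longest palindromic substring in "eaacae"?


Input: "eaacae"
Checking substrings for palindromes:
  [2:5] "aca" (len 3) => palindrome
  [1:3] "aa" (len 2) => palindrome
Longest palindromic substring: "aca" with length 3

3


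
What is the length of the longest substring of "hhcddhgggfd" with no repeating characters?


Input: "hhcddhgggfd"
Sliding window (track last position of each char):
  Position 0 ('h'): window [0,0] length 1 -- new best
  Position 1 ('h'): repeat (last at 0), move window start to 1
  Position 1 ('h'): window [1,1] length 1
  Position 2 ('c'): window [1,2] length 2 -- new best
  Position 3 ('d'): window [1,3] length 3 -- new best
  Position 4 ('d'): repeat (last at 3), move window start to 4
  Position 4 ('d'): window [4,4] length 1
  Position 5 ('h'): window [4,5] length 2
  Position 6 ('g'): window [4,6] length 3
  Position 7 ('g'): repeat (last at 6), move window start to 7
  Position 7 ('g'): window [7,7] length 1
  Position 8 ('g'): repeat (last at 7), move window start to 8
  Position 8 ('g'): window [8,8] length 1
  Position 9 ('f'): window [8,9] length 2
  Position 10 ('d'): window [8,10] length 3
Longest substring with no repeats: "hcd" with length 3

3


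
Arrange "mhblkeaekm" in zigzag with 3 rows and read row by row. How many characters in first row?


Zigzag "mhblkeaekm" into 3 rows:
Placing characters:
  'm' => row 0
  'h' => row 1
  'b' => row 2
  'l' => row 1
  'k' => row 0
  'e' => row 1
  'a' => row 2
  'e' => row 1
  'k' => row 0
  'm' => row 1
Rows:
  Row 0: "mkk"
  Row 1: "hleem"
  Row 2: "ba"
First row length: 3

3


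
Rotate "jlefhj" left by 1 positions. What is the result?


Input: "jlefhj", rotate left by 1
First 1 characters: "j"
Remaining characters: "lefhj"
Concatenate remaining + first: "lefhj" + "j" = "lefhjj"

lefhjj


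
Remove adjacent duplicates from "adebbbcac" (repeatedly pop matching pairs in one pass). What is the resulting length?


Input: adebbbcac
Stack-based adjacent duplicate removal:
  Read 'a': push. Stack: a
  Read 'd': push. Stack: ad
  Read 'e': push. Stack: ade
  Read 'b': push. Stack: adeb
  Read 'b': matches stack top 'b' => pop. Stack: ade
  Read 'b': push. Stack: adeb
  Read 'c': push. Stack: adebc
  Read 'a': push. Stack: adebca
  Read 'c': push. Stack: adebcac
Final stack: "adebcac" (length 7)

7


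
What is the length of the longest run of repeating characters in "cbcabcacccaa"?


Input: "cbcabcacccaa"
Scanning for longest run:
  Position 1 ('b'): new char, reset run to 1
  Position 2 ('c'): new char, reset run to 1
  Position 3 ('a'): new char, reset run to 1
  Position 4 ('b'): new char, reset run to 1
  Position 5 ('c'): new char, reset run to 1
  Position 6 ('a'): new char, reset run to 1
  Position 7 ('c'): new char, reset run to 1
  Position 8 ('c'): continues run of 'c', length=2
  Position 9 ('c'): continues run of 'c', length=3
  Position 10 ('a'): new char, reset run to 1
  Position 11 ('a'): continues run of 'a', length=2
Longest run: 'c' with length 3

3


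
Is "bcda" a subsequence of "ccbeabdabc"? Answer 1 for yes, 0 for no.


Check if "bcda" is a subsequence of "ccbeabdabc"
Greedy scan:
  Position 0 ('c'): no match needed
  Position 1 ('c'): no match needed
  Position 2 ('b'): matches sub[0] = 'b'
  Position 3 ('e'): no match needed
  Position 4 ('a'): no match needed
  Position 5 ('b'): no match needed
  Position 6 ('d'): no match needed
  Position 7 ('a'): no match needed
  Position 8 ('b'): no match needed
  Position 9 ('c'): matches sub[1] = 'c'
Only matched 2/4 characters => not a subsequence

0


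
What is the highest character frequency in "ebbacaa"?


Input: ebbacaa
Character counts:
  'a': 3
  'b': 2
  'c': 1
  'e': 1
Maximum frequency: 3

3


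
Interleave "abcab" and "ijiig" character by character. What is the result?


Interleaving "abcab" and "ijiig":
  Position 0: 'a' from first, 'i' from second => "ai"
  Position 1: 'b' from first, 'j' from second => "bj"
  Position 2: 'c' from first, 'i' from second => "ci"
  Position 3: 'a' from first, 'i' from second => "ai"
  Position 4: 'b' from first, 'g' from second => "bg"
Result: aibjciaibg

aibjciaibg


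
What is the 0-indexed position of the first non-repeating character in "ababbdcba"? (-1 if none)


Input: ababbdcba
Character frequencies:
  'a': 3
  'b': 4
  'c': 1
  'd': 1
Scanning left to right for freq == 1:
  Position 0 ('a'): freq=3, skip
  Position 1 ('b'): freq=4, skip
  Position 2 ('a'): freq=3, skip
  Position 3 ('b'): freq=4, skip
  Position 4 ('b'): freq=4, skip
  Position 5 ('d'): unique! => answer = 5

5


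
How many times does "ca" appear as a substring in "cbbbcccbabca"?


Searching for "ca" in "cbbbcccbabca"
Scanning each position:
  Position 0: "cb" => no
  Position 1: "bb" => no
  Position 2: "bb" => no
  Position 3: "bc" => no
  Position 4: "cc" => no
  Position 5: "cc" => no
  Position 6: "cb" => no
  Position 7: "ba" => no
  Position 8: "ab" => no
  Position 9: "bc" => no
  Position 10: "ca" => MATCH
Total occurrences: 1

1


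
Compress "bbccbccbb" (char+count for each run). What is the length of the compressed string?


Input: bbccbccbb
Runs:
  'b' x 2 => "b2"
  'c' x 2 => "c2"
  'b' x 1 => "b1"
  'c' x 2 => "c2"
  'b' x 2 => "b2"
Compressed: "b2c2b1c2b2"
Compressed length: 10

10


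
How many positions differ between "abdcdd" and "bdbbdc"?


Comparing "abdcdd" and "bdbbdc" position by position:
  Position 0: 'a' vs 'b' => DIFFER
  Position 1: 'b' vs 'd' => DIFFER
  Position 2: 'd' vs 'b' => DIFFER
  Position 3: 'c' vs 'b' => DIFFER
  Position 4: 'd' vs 'd' => same
  Position 5: 'd' vs 'c' => DIFFER
Positions that differ: 5

5


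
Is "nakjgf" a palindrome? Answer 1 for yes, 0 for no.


Input: nakjgf
Reversed: fgjkan
  Compare pos 0 ('n') with pos 5 ('f'): MISMATCH
  Compare pos 1 ('a') with pos 4 ('g'): MISMATCH
  Compare pos 2 ('k') with pos 3 ('j'): MISMATCH
Result: not a palindrome

0


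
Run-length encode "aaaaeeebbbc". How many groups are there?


Input: aaaaeeebbbc
Scanning for consecutive runs:
  Group 1: 'a' x 4 (positions 0-3)
  Group 2: 'e' x 3 (positions 4-6)
  Group 3: 'b' x 3 (positions 7-9)
  Group 4: 'c' x 1 (positions 10-10)
Total groups: 4

4


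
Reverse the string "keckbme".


Input: keckbme
Reading characters right to left:
  Position 6: 'e'
  Position 5: 'm'
  Position 4: 'b'
  Position 3: 'k'
  Position 2: 'c'
  Position 1: 'e'
  Position 0: 'k'
Reversed: embkcek

embkcek


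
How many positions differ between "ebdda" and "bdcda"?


Comparing "ebdda" and "bdcda" position by position:
  Position 0: 'e' vs 'b' => DIFFER
  Position 1: 'b' vs 'd' => DIFFER
  Position 2: 'd' vs 'c' => DIFFER
  Position 3: 'd' vs 'd' => same
  Position 4: 'a' vs 'a' => same
Positions that differ: 3

3


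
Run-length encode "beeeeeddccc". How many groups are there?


Input: beeeeeddccc
Scanning for consecutive runs:
  Group 1: 'b' x 1 (positions 0-0)
  Group 2: 'e' x 5 (positions 1-5)
  Group 3: 'd' x 2 (positions 6-7)
  Group 4: 'c' x 3 (positions 8-10)
Total groups: 4

4


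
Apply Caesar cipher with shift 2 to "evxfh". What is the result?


Caesar cipher: shift "evxfh" by 2
  'e' (pos 4) + 2 = pos 6 = 'g'
  'v' (pos 21) + 2 = pos 23 = 'x'
  'x' (pos 23) + 2 = pos 25 = 'z'
  'f' (pos 5) + 2 = pos 7 = 'h'
  'h' (pos 7) + 2 = pos 9 = 'j'
Result: gxzhj

gxzhj


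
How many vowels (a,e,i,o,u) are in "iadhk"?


Input: iadhk
Checking each character:
  'i' at position 0: vowel (running total: 1)
  'a' at position 1: vowel (running total: 2)
  'd' at position 2: consonant
  'h' at position 3: consonant
  'k' at position 4: consonant
Total vowels: 2

2


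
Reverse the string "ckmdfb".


Input: ckmdfb
Reading characters right to left:
  Position 5: 'b'
  Position 4: 'f'
  Position 3: 'd'
  Position 2: 'm'
  Position 1: 'k'
  Position 0: 'c'
Reversed: bfdmkc

bfdmkc


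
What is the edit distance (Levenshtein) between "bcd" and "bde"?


Computing edit distance: "bcd" -> "bde"
DP table:
           b    d    e
      0    1    2    3
  b   1    0    1    2
  c   2    1    1    2
  d   3    2    1    2
Edit distance = dp[3][3] = 2

2


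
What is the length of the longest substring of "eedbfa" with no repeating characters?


Input: "eedbfa"
Sliding window (track last position of each char):
  Position 0 ('e'): window [0,0] length 1 -- new best
  Position 1 ('e'): repeat (last at 0), move window start to 1
  Position 1 ('e'): window [1,1] length 1
  Position 2 ('d'): window [1,2] length 2 -- new best
  Position 3 ('b'): window [1,3] length 3 -- new best
  Position 4 ('f'): window [1,4] length 4 -- new best
  Position 5 ('a'): window [1,5] length 5 -- new best
Longest substring with no repeats: "edbfa" with length 5

5


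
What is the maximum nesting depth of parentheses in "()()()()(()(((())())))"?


Input: "()()()()(()(((())())))"
Tracking depth:
  Position 0 '(': depth becomes 1
  Position 1 ')': depth becomes 0
  Position 2 '(': depth becomes 1
  Position 3 ')': depth becomes 0
  Position 4 '(': depth becomes 1
  Position 5 ')': depth becomes 0
  Position 6 '(': depth becomes 1
  Position 7 ')': depth becomes 0
  Position 8 '(': depth becomes 1
  Position 9 '(': depth becomes 2
  Position 10 ')': depth becomes 1
  Position 11 '(': depth becomes 2
  Position 12 '(': depth becomes 3
  Position 13 '(': depth becomes 4
  Position 14 '(': depth becomes 5
  Position 15 ')': depth becomes 4
  Position 16 ')': depth becomes 3
  Position 17 '(': depth becomes 4
  Position 18 ')': depth becomes 3
  Position 19 ')': depth becomes 2
  Position 20 ')': depth becomes 1
  Position 21 ')': depth becomes 0
Maximum depth reached: 5

5


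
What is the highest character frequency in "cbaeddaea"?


Input: cbaeddaea
Character counts:
  'a': 3
  'b': 1
  'c': 1
  'd': 2
  'e': 2
Maximum frequency: 3

3


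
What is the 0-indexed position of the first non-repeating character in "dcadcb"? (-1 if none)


Input: dcadcb
Character frequencies:
  'a': 1
  'b': 1
  'c': 2
  'd': 2
Scanning left to right for freq == 1:
  Position 0 ('d'): freq=2, skip
  Position 1 ('c'): freq=2, skip
  Position 2 ('a'): unique! => answer = 2

2


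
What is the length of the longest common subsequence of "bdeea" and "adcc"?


LCS of "bdeea" and "adcc"
DP table:
           a    d    c    c
      0    0    0    0    0
  b   0    0    0    0    0
  d   0    0    1    1    1
  e   0    0    1    1    1
  e   0    0    1    1    1
  a   0    1    1    1    1
LCS length = dp[5][4] = 1

1


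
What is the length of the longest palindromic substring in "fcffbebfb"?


Input: "fcffbebfb"
Checking substrings for palindromes:
  [3:8] "fbebf" (len 5) => palindrome
  [0:3] "fcf" (len 3) => palindrome
  [4:7] "beb" (len 3) => palindrome
  [6:9] "bfb" (len 3) => palindrome
  [2:4] "ff" (len 2) => palindrome
Longest palindromic substring: "fbebf" with length 5

5


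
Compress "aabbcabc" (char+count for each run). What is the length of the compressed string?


Input: aabbcabc
Runs:
  'a' x 2 => "a2"
  'b' x 2 => "b2"
  'c' x 1 => "c1"
  'a' x 1 => "a1"
  'b' x 1 => "b1"
  'c' x 1 => "c1"
Compressed: "a2b2c1a1b1c1"
Compressed length: 12

12


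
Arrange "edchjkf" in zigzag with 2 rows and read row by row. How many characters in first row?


Zigzag "edchjkf" into 2 rows:
Placing characters:
  'e' => row 0
  'd' => row 1
  'c' => row 0
  'h' => row 1
  'j' => row 0
  'k' => row 1
  'f' => row 0
Rows:
  Row 0: "ecjf"
  Row 1: "dhk"
First row length: 4

4


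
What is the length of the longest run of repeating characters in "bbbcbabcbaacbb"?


Input: "bbbcbabcbaacbb"
Scanning for longest run:
  Position 1 ('b'): continues run of 'b', length=2
  Position 2 ('b'): continues run of 'b', length=3
  Position 3 ('c'): new char, reset run to 1
  Position 4 ('b'): new char, reset run to 1
  Position 5 ('a'): new char, reset run to 1
  Position 6 ('b'): new char, reset run to 1
  Position 7 ('c'): new char, reset run to 1
  Position 8 ('b'): new char, reset run to 1
  Position 9 ('a'): new char, reset run to 1
  Position 10 ('a'): continues run of 'a', length=2
  Position 11 ('c'): new char, reset run to 1
  Position 12 ('b'): new char, reset run to 1
  Position 13 ('b'): continues run of 'b', length=2
Longest run: 'b' with length 3

3


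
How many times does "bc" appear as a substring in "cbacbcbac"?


Searching for "bc" in "cbacbcbac"
Scanning each position:
  Position 0: "cb" => no
  Position 1: "ba" => no
  Position 2: "ac" => no
  Position 3: "cb" => no
  Position 4: "bc" => MATCH
  Position 5: "cb" => no
  Position 6: "ba" => no
  Position 7: "ac" => no
Total occurrences: 1

1


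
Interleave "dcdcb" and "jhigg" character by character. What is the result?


Interleaving "dcdcb" and "jhigg":
  Position 0: 'd' from first, 'j' from second => "dj"
  Position 1: 'c' from first, 'h' from second => "ch"
  Position 2: 'd' from first, 'i' from second => "di"
  Position 3: 'c' from first, 'g' from second => "cg"
  Position 4: 'b' from first, 'g' from second => "bg"
Result: djchdicgbg

djchdicgbg


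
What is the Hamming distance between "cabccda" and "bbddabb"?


Comparing "cabccda" and "bbddabb" position by position:
  Position 0: 'c' vs 'b' => differ
  Position 1: 'a' vs 'b' => differ
  Position 2: 'b' vs 'd' => differ
  Position 3: 'c' vs 'd' => differ
  Position 4: 'c' vs 'a' => differ
  Position 5: 'd' vs 'b' => differ
  Position 6: 'a' vs 'b' => differ
Total differences (Hamming distance): 7

7


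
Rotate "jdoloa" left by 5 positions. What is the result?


Input: "jdoloa", rotate left by 5
First 5 characters: "jdolo"
Remaining characters: "a"
Concatenate remaining + first: "a" + "jdolo" = "ajdolo"

ajdolo


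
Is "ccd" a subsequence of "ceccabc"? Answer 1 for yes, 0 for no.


Check if "ccd" is a subsequence of "ceccabc"
Greedy scan:
  Position 0 ('c'): matches sub[0] = 'c'
  Position 1 ('e'): no match needed
  Position 2 ('c'): matches sub[1] = 'c'
  Position 3 ('c'): no match needed
  Position 4 ('a'): no match needed
  Position 5 ('b'): no match needed
  Position 6 ('c'): no match needed
Only matched 2/3 characters => not a subsequence

0


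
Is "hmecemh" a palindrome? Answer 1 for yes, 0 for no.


Input: hmecemh
Reversed: hmecemh
  Compare pos 0 ('h') with pos 6 ('h'): match
  Compare pos 1 ('m') with pos 5 ('m'): match
  Compare pos 2 ('e') with pos 4 ('e'): match
Result: palindrome

1


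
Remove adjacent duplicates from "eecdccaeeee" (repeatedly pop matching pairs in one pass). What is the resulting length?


Input: eecdccaeeee
Stack-based adjacent duplicate removal:
  Read 'e': push. Stack: e
  Read 'e': matches stack top 'e' => pop. Stack: (empty)
  Read 'c': push. Stack: c
  Read 'd': push. Stack: cd
  Read 'c': push. Stack: cdc
  Read 'c': matches stack top 'c' => pop. Stack: cd
  Read 'a': push. Stack: cda
  Read 'e': push. Stack: cdae
  Read 'e': matches stack top 'e' => pop. Stack: cda
  Read 'e': push. Stack: cdae
  Read 'e': matches stack top 'e' => pop. Stack: cda
Final stack: "cda" (length 3)

3


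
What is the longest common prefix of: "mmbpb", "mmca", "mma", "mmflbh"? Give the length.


Words: mmbpb, mmca, mma, mmflbh
  Position 0: all 'm' => match
  Position 1: all 'm' => match
  Position 2: ('b', 'c', 'a', 'f') => mismatch, stop
LCP = "mm" (length 2)

2


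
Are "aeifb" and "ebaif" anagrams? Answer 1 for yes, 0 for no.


Strings: "aeifb", "ebaif"
Sorted first:  abefi
Sorted second: abefi
Sorted forms match => anagrams

1


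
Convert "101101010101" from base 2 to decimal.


Input: "101101010101" in base 2
Positional expansion:
  Digit '1' (value 1) x 2^11 = 2048
  Digit '0' (value 0) x 2^10 = 0
  Digit '1' (value 1) x 2^9 = 512
  Digit '1' (value 1) x 2^8 = 256
  Digit '0' (value 0) x 2^7 = 0
  Digit '1' (value 1) x 2^6 = 64
  Digit '0' (value 0) x 2^5 = 0
  Digit '1' (value 1) x 2^4 = 16
  Digit '0' (value 0) x 2^3 = 0
  Digit '1' (value 1) x 2^2 = 4
  Digit '0' (value 0) x 2^1 = 0
  Digit '1' (value 1) x 2^0 = 1
Sum = 2901

2901


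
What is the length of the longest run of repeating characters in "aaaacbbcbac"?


Input: "aaaacbbcbac"
Scanning for longest run:
  Position 1 ('a'): continues run of 'a', length=2
  Position 2 ('a'): continues run of 'a', length=3
  Position 3 ('a'): continues run of 'a', length=4
  Position 4 ('c'): new char, reset run to 1
  Position 5 ('b'): new char, reset run to 1
  Position 6 ('b'): continues run of 'b', length=2
  Position 7 ('c'): new char, reset run to 1
  Position 8 ('b'): new char, reset run to 1
  Position 9 ('a'): new char, reset run to 1
  Position 10 ('c'): new char, reset run to 1
Longest run: 'a' with length 4

4


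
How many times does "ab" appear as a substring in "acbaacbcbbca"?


Searching for "ab" in "acbaacbcbbca"
Scanning each position:
  Position 0: "ac" => no
  Position 1: "cb" => no
  Position 2: "ba" => no
  Position 3: "aa" => no
  Position 4: "ac" => no
  Position 5: "cb" => no
  Position 6: "bc" => no
  Position 7: "cb" => no
  Position 8: "bb" => no
  Position 9: "bc" => no
  Position 10: "ca" => no
Total occurrences: 0

0


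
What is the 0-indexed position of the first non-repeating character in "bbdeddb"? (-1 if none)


Input: bbdeddb
Character frequencies:
  'b': 3
  'd': 3
  'e': 1
Scanning left to right for freq == 1:
  Position 0 ('b'): freq=3, skip
  Position 1 ('b'): freq=3, skip
  Position 2 ('d'): freq=3, skip
  Position 3 ('e'): unique! => answer = 3

3


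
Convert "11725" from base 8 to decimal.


Input: "11725" in base 8
Positional expansion:
  Digit '1' (value 1) x 8^4 = 4096
  Digit '1' (value 1) x 8^3 = 512
  Digit '7' (value 7) x 8^2 = 448
  Digit '2' (value 2) x 8^1 = 16
  Digit '5' (value 5) x 8^0 = 5
Sum = 5077

5077


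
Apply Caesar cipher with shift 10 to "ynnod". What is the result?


Caesar cipher: shift "ynnod" by 10
  'y' (pos 24) + 10 = pos 8 = 'i'
  'n' (pos 13) + 10 = pos 23 = 'x'
  'n' (pos 13) + 10 = pos 23 = 'x'
  'o' (pos 14) + 10 = pos 24 = 'y'
  'd' (pos 3) + 10 = pos 13 = 'n'
Result: ixxyn

ixxyn


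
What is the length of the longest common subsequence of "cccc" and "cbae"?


LCS of "cccc" and "cbae"
DP table:
           c    b    a    e
      0    0    0    0    0
  c   0    1    1    1    1
  c   0    1    1    1    1
  c   0    1    1    1    1
  c   0    1    1    1    1
LCS length = dp[4][4] = 1

1


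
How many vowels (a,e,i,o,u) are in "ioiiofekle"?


Input: ioiiofekle
Checking each character:
  'i' at position 0: vowel (running total: 1)
  'o' at position 1: vowel (running total: 2)
  'i' at position 2: vowel (running total: 3)
  'i' at position 3: vowel (running total: 4)
  'o' at position 4: vowel (running total: 5)
  'f' at position 5: consonant
  'e' at position 6: vowel (running total: 6)
  'k' at position 7: consonant
  'l' at position 8: consonant
  'e' at position 9: vowel (running total: 7)
Total vowels: 7

7


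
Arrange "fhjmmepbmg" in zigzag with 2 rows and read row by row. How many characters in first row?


Zigzag "fhjmmepbmg" into 2 rows:
Placing characters:
  'f' => row 0
  'h' => row 1
  'j' => row 0
  'm' => row 1
  'm' => row 0
  'e' => row 1
  'p' => row 0
  'b' => row 1
  'm' => row 0
  'g' => row 1
Rows:
  Row 0: "fjmpm"
  Row 1: "hmebg"
First row length: 5

5


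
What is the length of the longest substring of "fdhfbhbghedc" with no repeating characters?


Input: "fdhfbhbghedc"
Sliding window (track last position of each char):
  Position 0 ('f'): window [0,0] length 1 -- new best
  Position 1 ('d'): window [0,1] length 2 -- new best
  Position 2 ('h'): window [0,2] length 3 -- new best
  Position 3 ('f'): repeat (last at 0), move window start to 1
  Position 3 ('f'): window [1,3] length 3
  Position 4 ('b'): window [1,4] length 4 -- new best
  Position 5 ('h'): repeat (last at 2), move window start to 3
  Position 5 ('h'): window [3,5] length 3
  Position 6 ('b'): repeat (last at 4), move window start to 5
  Position 6 ('b'): window [5,6] length 2
  Position 7 ('g'): window [5,7] length 3
  Position 8 ('h'): repeat (last at 5), move window start to 6
  Position 8 ('h'): window [6,8] length 3
  Position 9 ('e'): window [6,9] length 4
  Position 10 ('d'): window [6,10] length 5 -- new best
  Position 11 ('c'): window [6,11] length 6 -- new best
Longest substring with no repeats: "bghedc" with length 6

6


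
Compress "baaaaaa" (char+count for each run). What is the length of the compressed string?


Input: baaaaaa
Runs:
  'b' x 1 => "b1"
  'a' x 6 => "a6"
Compressed: "b1a6"
Compressed length: 4

4


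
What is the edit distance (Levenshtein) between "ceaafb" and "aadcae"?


Computing edit distance: "ceaafb" -> "aadcae"
DP table:
           a    a    d    c    a    e
      0    1    2    3    4    5    6
  c   1    1    2    3    3    4    5
  e   2    2    2    3    4    4    4
  a   3    2    2    3    4    4    5
  a   4    3    2    3    4    4    5
  f   5    4    3    3    4    5    5
  b   6    5    4    4    4    5    6
Edit distance = dp[6][6] = 6

6


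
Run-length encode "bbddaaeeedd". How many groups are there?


Input: bbddaaeeedd
Scanning for consecutive runs:
  Group 1: 'b' x 2 (positions 0-1)
  Group 2: 'd' x 2 (positions 2-3)
  Group 3: 'a' x 2 (positions 4-5)
  Group 4: 'e' x 3 (positions 6-8)
  Group 5: 'd' x 2 (positions 9-10)
Total groups: 5

5


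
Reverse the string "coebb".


Input: coebb
Reading characters right to left:
  Position 4: 'b'
  Position 3: 'b'
  Position 2: 'e'
  Position 1: 'o'
  Position 0: 'c'
Reversed: bbeoc

bbeoc


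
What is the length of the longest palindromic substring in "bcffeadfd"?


Input: "bcffeadfd"
Checking substrings for palindromes:
  [6:9] "dfd" (len 3) => palindrome
  [2:4] "ff" (len 2) => palindrome
Longest palindromic substring: "dfd" with length 3

3


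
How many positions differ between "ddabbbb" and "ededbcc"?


Comparing "ddabbbb" and "ededbcc" position by position:
  Position 0: 'd' vs 'e' => DIFFER
  Position 1: 'd' vs 'd' => same
  Position 2: 'a' vs 'e' => DIFFER
  Position 3: 'b' vs 'd' => DIFFER
  Position 4: 'b' vs 'b' => same
  Position 5: 'b' vs 'c' => DIFFER
  Position 6: 'b' vs 'c' => DIFFER
Positions that differ: 5

5


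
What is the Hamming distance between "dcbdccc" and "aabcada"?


Comparing "dcbdccc" and "aabcada" position by position:
  Position 0: 'd' vs 'a' => differ
  Position 1: 'c' vs 'a' => differ
  Position 2: 'b' vs 'b' => same
  Position 3: 'd' vs 'c' => differ
  Position 4: 'c' vs 'a' => differ
  Position 5: 'c' vs 'd' => differ
  Position 6: 'c' vs 'a' => differ
Total differences (Hamming distance): 6

6


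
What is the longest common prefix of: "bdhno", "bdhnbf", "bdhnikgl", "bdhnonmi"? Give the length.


Words: bdhno, bdhnbf, bdhnikgl, bdhnonmi
  Position 0: all 'b' => match
  Position 1: all 'd' => match
  Position 2: all 'h' => match
  Position 3: all 'n' => match
  Position 4: ('o', 'b', 'i', 'o') => mismatch, stop
LCP = "bdhn" (length 4)

4


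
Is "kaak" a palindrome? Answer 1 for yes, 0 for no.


Input: kaak
Reversed: kaak
  Compare pos 0 ('k') with pos 3 ('k'): match
  Compare pos 1 ('a') with pos 2 ('a'): match
Result: palindrome

1


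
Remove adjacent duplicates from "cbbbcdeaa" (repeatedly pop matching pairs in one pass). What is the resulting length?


Input: cbbbcdeaa
Stack-based adjacent duplicate removal:
  Read 'c': push. Stack: c
  Read 'b': push. Stack: cb
  Read 'b': matches stack top 'b' => pop. Stack: c
  Read 'b': push. Stack: cb
  Read 'c': push. Stack: cbc
  Read 'd': push. Stack: cbcd
  Read 'e': push. Stack: cbcde
  Read 'a': push. Stack: cbcdea
  Read 'a': matches stack top 'a' => pop. Stack: cbcde
Final stack: "cbcde" (length 5)

5


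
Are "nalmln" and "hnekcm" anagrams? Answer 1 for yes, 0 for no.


Strings: "nalmln", "hnekcm"
Sorted first:  allmnn
Sorted second: cehkmn
Differ at position 0: 'a' vs 'c' => not anagrams

0


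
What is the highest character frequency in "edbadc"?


Input: edbadc
Character counts:
  'a': 1
  'b': 1
  'c': 1
  'd': 2
  'e': 1
Maximum frequency: 2

2


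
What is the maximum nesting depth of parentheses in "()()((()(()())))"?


Input: "()()((()(()())))"
Tracking depth:
  Position 0 '(': depth becomes 1
  Position 1 ')': depth becomes 0
  Position 2 '(': depth becomes 1
  Position 3 ')': depth becomes 0
  Position 4 '(': depth becomes 1
  Position 5 '(': depth becomes 2
  Position 6 '(': depth becomes 3
  Position 7 ')': depth becomes 2
  Position 8 '(': depth becomes 3
  Position 9 '(': depth becomes 4
  Position 10 ')': depth becomes 3
  Position 11 '(': depth becomes 4
  Position 12 ')': depth becomes 3
  Position 13 ')': depth becomes 2
  Position 14 ')': depth becomes 1
  Position 15 ')': depth becomes 0
Maximum depth reached: 4

4


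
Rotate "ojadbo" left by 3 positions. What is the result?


Input: "ojadbo", rotate left by 3
First 3 characters: "oja"
Remaining characters: "dbo"
Concatenate remaining + first: "dbo" + "oja" = "dbooja"

dbooja


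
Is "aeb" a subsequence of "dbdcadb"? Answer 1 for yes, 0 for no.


Check if "aeb" is a subsequence of "dbdcadb"
Greedy scan:
  Position 0 ('d'): no match needed
  Position 1 ('b'): no match needed
  Position 2 ('d'): no match needed
  Position 3 ('c'): no match needed
  Position 4 ('a'): matches sub[0] = 'a'
  Position 5 ('d'): no match needed
  Position 6 ('b'): no match needed
Only matched 1/3 characters => not a subsequence

0


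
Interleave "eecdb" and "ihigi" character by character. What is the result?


Interleaving "eecdb" and "ihigi":
  Position 0: 'e' from first, 'i' from second => "ei"
  Position 1: 'e' from first, 'h' from second => "eh"
  Position 2: 'c' from first, 'i' from second => "ci"
  Position 3: 'd' from first, 'g' from second => "dg"
  Position 4: 'b' from first, 'i' from second => "bi"
Result: eiehcidgbi

eiehcidgbi


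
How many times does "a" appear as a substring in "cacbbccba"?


Searching for "a" in "cacbbccba"
Scanning each position:
  Position 0: "c" => no
  Position 1: "a" => MATCH
  Position 2: "c" => no
  Position 3: "b" => no
  Position 4: "b" => no
  Position 5: "c" => no
  Position 6: "c" => no
  Position 7: "b" => no
  Position 8: "a" => MATCH
Total occurrences: 2

2


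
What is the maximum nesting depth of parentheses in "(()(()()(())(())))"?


Input: "(()(()()(())(())))"
Tracking depth:
  Position 0 '(': depth becomes 1
  Position 1 '(': depth becomes 2
  Position 2 ')': depth becomes 1
  Position 3 '(': depth becomes 2
  Position 4 '(': depth becomes 3
  Position 5 ')': depth becomes 2
  Position 6 '(': depth becomes 3
  Position 7 ')': depth becomes 2
  Position 8 '(': depth becomes 3
  Position 9 '(': depth becomes 4
  Position 10 ')': depth becomes 3
  Position 11 ')': depth becomes 2
  Position 12 '(': depth becomes 3
  Position 13 '(': depth becomes 4
  Position 14 ')': depth becomes 3
  Position 15 ')': depth becomes 2
  Position 16 ')': depth becomes 1
  Position 17 ')': depth becomes 0
Maximum depth reached: 4

4


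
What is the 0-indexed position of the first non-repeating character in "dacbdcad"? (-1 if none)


Input: dacbdcad
Character frequencies:
  'a': 2
  'b': 1
  'c': 2
  'd': 3
Scanning left to right for freq == 1:
  Position 0 ('d'): freq=3, skip
  Position 1 ('a'): freq=2, skip
  Position 2 ('c'): freq=2, skip
  Position 3 ('b'): unique! => answer = 3

3


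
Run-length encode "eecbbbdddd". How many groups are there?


Input: eecbbbdddd
Scanning for consecutive runs:
  Group 1: 'e' x 2 (positions 0-1)
  Group 2: 'c' x 1 (positions 2-2)
  Group 3: 'b' x 3 (positions 3-5)
  Group 4: 'd' x 4 (positions 6-9)
Total groups: 4

4


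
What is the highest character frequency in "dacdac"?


Input: dacdac
Character counts:
  'a': 2
  'c': 2
  'd': 2
Maximum frequency: 2

2


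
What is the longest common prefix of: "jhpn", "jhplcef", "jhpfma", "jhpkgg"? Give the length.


Words: jhpn, jhplcef, jhpfma, jhpkgg
  Position 0: all 'j' => match
  Position 1: all 'h' => match
  Position 2: all 'p' => match
  Position 3: ('n', 'l', 'f', 'k') => mismatch, stop
LCP = "jhp" (length 3)

3


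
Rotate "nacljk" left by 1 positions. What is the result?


Input: "nacljk", rotate left by 1
First 1 characters: "n"
Remaining characters: "acljk"
Concatenate remaining + first: "acljk" + "n" = "acljkn"

acljkn


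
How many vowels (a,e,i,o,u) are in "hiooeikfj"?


Input: hiooeikfj
Checking each character:
  'h' at position 0: consonant
  'i' at position 1: vowel (running total: 1)
  'o' at position 2: vowel (running total: 2)
  'o' at position 3: vowel (running total: 3)
  'e' at position 4: vowel (running total: 4)
  'i' at position 5: vowel (running total: 5)
  'k' at position 6: consonant
  'f' at position 7: consonant
  'j' at position 8: consonant
Total vowels: 5

5


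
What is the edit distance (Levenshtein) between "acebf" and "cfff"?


Computing edit distance: "acebf" -> "cfff"
DP table:
           c    f    f    f
      0    1    2    3    4
  a   1    1    2    3    4
  c   2    1    2    3    4
  e   3    2    2    3    4
  b   4    3    3    3    4
  f   5    4    3    3    3
Edit distance = dp[5][4] = 3

3


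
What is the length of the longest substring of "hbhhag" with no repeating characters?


Input: "hbhhag"
Sliding window (track last position of each char):
  Position 0 ('h'): window [0,0] length 1 -- new best
  Position 1 ('b'): window [0,1] length 2 -- new best
  Position 2 ('h'): repeat (last at 0), move window start to 1
  Position 2 ('h'): window [1,2] length 2
  Position 3 ('h'): repeat (last at 2), move window start to 3
  Position 3 ('h'): window [3,3] length 1
  Position 4 ('a'): window [3,4] length 2
  Position 5 ('g'): window [3,5] length 3 -- new best
Longest substring with no repeats: "hag" with length 3

3


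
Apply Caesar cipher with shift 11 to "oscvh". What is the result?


Caesar cipher: shift "oscvh" by 11
  'o' (pos 14) + 11 = pos 25 = 'z'
  's' (pos 18) + 11 = pos 3 = 'd'
  'c' (pos 2) + 11 = pos 13 = 'n'
  'v' (pos 21) + 11 = pos 6 = 'g'
  'h' (pos 7) + 11 = pos 18 = 's'
Result: zdngs

zdngs


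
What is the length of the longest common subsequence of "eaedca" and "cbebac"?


LCS of "eaedca" and "cbebac"
DP table:
           c    b    e    b    a    c
      0    0    0    0    0    0    0
  e   0    0    0    1    1    1    1
  a   0    0    0    1    1    2    2
  e   0    0    0    1    1    2    2
  d   0    0    0    1    1    2    2
  c   0    1    1    1    1    2    3
  a   0    1    1    1    1    2    3
LCS length = dp[6][6] = 3

3


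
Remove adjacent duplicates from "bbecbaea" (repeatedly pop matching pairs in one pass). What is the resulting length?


Input: bbecbaea
Stack-based adjacent duplicate removal:
  Read 'b': push. Stack: b
  Read 'b': matches stack top 'b' => pop. Stack: (empty)
  Read 'e': push. Stack: e
  Read 'c': push. Stack: ec
  Read 'b': push. Stack: ecb
  Read 'a': push. Stack: ecba
  Read 'e': push. Stack: ecbae
  Read 'a': push. Stack: ecbaea
Final stack: "ecbaea" (length 6)

6


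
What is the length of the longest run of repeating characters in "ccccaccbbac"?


Input: "ccccaccbbac"
Scanning for longest run:
  Position 1 ('c'): continues run of 'c', length=2
  Position 2 ('c'): continues run of 'c', length=3
  Position 3 ('c'): continues run of 'c', length=4
  Position 4 ('a'): new char, reset run to 1
  Position 5 ('c'): new char, reset run to 1
  Position 6 ('c'): continues run of 'c', length=2
  Position 7 ('b'): new char, reset run to 1
  Position 8 ('b'): continues run of 'b', length=2
  Position 9 ('a'): new char, reset run to 1
  Position 10 ('c'): new char, reset run to 1
Longest run: 'c' with length 4

4


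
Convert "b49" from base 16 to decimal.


Input: "b49" in base 16
Positional expansion:
  Digit 'b' (value 11) x 16^2 = 2816
  Digit '4' (value 4) x 16^1 = 64
  Digit '9' (value 9) x 16^0 = 9
Sum = 2889

2889


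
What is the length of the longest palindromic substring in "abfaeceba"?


Input: "abfaeceba"
Checking substrings for palindromes:
  [4:7] "ece" (len 3) => palindrome
Longest palindromic substring: "ece" with length 3

3


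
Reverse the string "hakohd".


Input: hakohd
Reading characters right to left:
  Position 5: 'd'
  Position 4: 'h'
  Position 3: 'o'
  Position 2: 'k'
  Position 1: 'a'
  Position 0: 'h'
Reversed: dhokah

dhokah


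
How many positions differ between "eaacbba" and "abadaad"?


Comparing "eaacbba" and "abadaad" position by position:
  Position 0: 'e' vs 'a' => DIFFER
  Position 1: 'a' vs 'b' => DIFFER
  Position 2: 'a' vs 'a' => same
  Position 3: 'c' vs 'd' => DIFFER
  Position 4: 'b' vs 'a' => DIFFER
  Position 5: 'b' vs 'a' => DIFFER
  Position 6: 'a' vs 'd' => DIFFER
Positions that differ: 6

6


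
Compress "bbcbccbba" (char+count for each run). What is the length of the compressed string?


Input: bbcbccbba
Runs:
  'b' x 2 => "b2"
  'c' x 1 => "c1"
  'b' x 1 => "b1"
  'c' x 2 => "c2"
  'b' x 2 => "b2"
  'a' x 1 => "a1"
Compressed: "b2c1b1c2b2a1"
Compressed length: 12

12


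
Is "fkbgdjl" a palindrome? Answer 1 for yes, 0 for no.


Input: fkbgdjl
Reversed: ljdgbkf
  Compare pos 0 ('f') with pos 6 ('l'): MISMATCH
  Compare pos 1 ('k') with pos 5 ('j'): MISMATCH
  Compare pos 2 ('b') with pos 4 ('d'): MISMATCH
Result: not a palindrome

0


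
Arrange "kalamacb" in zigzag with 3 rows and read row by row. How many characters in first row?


Zigzag "kalamacb" into 3 rows:
Placing characters:
  'k' => row 0
  'a' => row 1
  'l' => row 2
  'a' => row 1
  'm' => row 0
  'a' => row 1
  'c' => row 2
  'b' => row 1
Rows:
  Row 0: "km"
  Row 1: "aaab"
  Row 2: "lc"
First row length: 2

2


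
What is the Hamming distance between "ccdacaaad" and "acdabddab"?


Comparing "ccdacaaad" and "acdabddab" position by position:
  Position 0: 'c' vs 'a' => differ
  Position 1: 'c' vs 'c' => same
  Position 2: 'd' vs 'd' => same
  Position 3: 'a' vs 'a' => same
  Position 4: 'c' vs 'b' => differ
  Position 5: 'a' vs 'd' => differ
  Position 6: 'a' vs 'd' => differ
  Position 7: 'a' vs 'a' => same
  Position 8: 'd' vs 'b' => differ
Total differences (Hamming distance): 5

5


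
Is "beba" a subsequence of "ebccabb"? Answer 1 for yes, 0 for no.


Check if "beba" is a subsequence of "ebccabb"
Greedy scan:
  Position 0 ('e'): no match needed
  Position 1 ('b'): matches sub[0] = 'b'
  Position 2 ('c'): no match needed
  Position 3 ('c'): no match needed
  Position 4 ('a'): no match needed
  Position 5 ('b'): no match needed
  Position 6 ('b'): no match needed
Only matched 1/4 characters => not a subsequence

0


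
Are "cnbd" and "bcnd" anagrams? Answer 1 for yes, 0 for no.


Strings: "cnbd", "bcnd"
Sorted first:  bcdn
Sorted second: bcdn
Sorted forms match => anagrams

1


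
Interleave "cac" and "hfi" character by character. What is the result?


Interleaving "cac" and "hfi":
  Position 0: 'c' from first, 'h' from second => "ch"
  Position 1: 'a' from first, 'f' from second => "af"
  Position 2: 'c' from first, 'i' from second => "ci"
Result: chafci

chafci


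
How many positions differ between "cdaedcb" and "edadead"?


Comparing "cdaedcb" and "edadead" position by position:
  Position 0: 'c' vs 'e' => DIFFER
  Position 1: 'd' vs 'd' => same
  Position 2: 'a' vs 'a' => same
  Position 3: 'e' vs 'd' => DIFFER
  Position 4: 'd' vs 'e' => DIFFER
  Position 5: 'c' vs 'a' => DIFFER
  Position 6: 'b' vs 'd' => DIFFER
Positions that differ: 5

5


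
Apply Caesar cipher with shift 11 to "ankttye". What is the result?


Caesar cipher: shift "ankttye" by 11
  'a' (pos 0) + 11 = pos 11 = 'l'
  'n' (pos 13) + 11 = pos 24 = 'y'
  'k' (pos 10) + 11 = pos 21 = 'v'
  't' (pos 19) + 11 = pos 4 = 'e'
  't' (pos 19) + 11 = pos 4 = 'e'
  'y' (pos 24) + 11 = pos 9 = 'j'
  'e' (pos 4) + 11 = pos 15 = 'p'
Result: lyveejp

lyveejp


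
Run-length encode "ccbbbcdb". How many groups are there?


Input: ccbbbcdb
Scanning for consecutive runs:
  Group 1: 'c' x 2 (positions 0-1)
  Group 2: 'b' x 3 (positions 2-4)
  Group 3: 'c' x 1 (positions 5-5)
  Group 4: 'd' x 1 (positions 6-6)
  Group 5: 'b' x 1 (positions 7-7)
Total groups: 5

5


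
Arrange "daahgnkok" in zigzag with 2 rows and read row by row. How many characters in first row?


Zigzag "daahgnkok" into 2 rows:
Placing characters:
  'd' => row 0
  'a' => row 1
  'a' => row 0
  'h' => row 1
  'g' => row 0
  'n' => row 1
  'k' => row 0
  'o' => row 1
  'k' => row 0
Rows:
  Row 0: "dagkk"
  Row 1: "ahno"
First row length: 5

5


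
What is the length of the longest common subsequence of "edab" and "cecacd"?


LCS of "edab" and "cecacd"
DP table:
           c    e    c    a    c    d
      0    0    0    0    0    0    0
  e   0    0    1    1    1    1    1
  d   0    0    1    1    1    1    2
  a   0    0    1    1    2    2    2
  b   0    0    1    1    2    2    2
LCS length = dp[4][6] = 2

2


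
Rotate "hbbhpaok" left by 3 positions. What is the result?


Input: "hbbhpaok", rotate left by 3
First 3 characters: "hbb"
Remaining characters: "hpaok"
Concatenate remaining + first: "hpaok" + "hbb" = "hpaokhbb"

hpaokhbb


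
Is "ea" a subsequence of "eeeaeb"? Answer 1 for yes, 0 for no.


Check if "ea" is a subsequence of "eeeaeb"
Greedy scan:
  Position 0 ('e'): matches sub[0] = 'e'
  Position 1 ('e'): no match needed
  Position 2 ('e'): no match needed
  Position 3 ('a'): matches sub[1] = 'a'
  Position 4 ('e'): no match needed
  Position 5 ('b'): no match needed
All 2 characters matched => is a subsequence

1


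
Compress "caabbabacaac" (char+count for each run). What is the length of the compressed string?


Input: caabbabacaac
Runs:
  'c' x 1 => "c1"
  'a' x 2 => "a2"
  'b' x 2 => "b2"
  'a' x 1 => "a1"
  'b' x 1 => "b1"
  'a' x 1 => "a1"
  'c' x 1 => "c1"
  'a' x 2 => "a2"
  'c' x 1 => "c1"
Compressed: "c1a2b2a1b1a1c1a2c1"
Compressed length: 18

18


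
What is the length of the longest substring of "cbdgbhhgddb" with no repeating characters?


Input: "cbdgbhhgddb"
Sliding window (track last position of each char):
  Position 0 ('c'): window [0,0] length 1 -- new best
  Position 1 ('b'): window [0,1] length 2 -- new best
  Position 2 ('d'): window [0,2] length 3 -- new best
  Position 3 ('g'): window [0,3] length 4 -- new best
  Position 4 ('b'): repeat (last at 1), move window start to 2
  Position 4 ('b'): window [2,4] length 3
  Position 5 ('h'): window [2,5] length 4
  Position 6 ('h'): repeat (last at 5), move window start to 6
  Position 6 ('h'): window [6,6] length 1
  Position 7 ('g'): window [6,7] length 2
  Position 8 ('d'): window [6,8] length 3
  Position 9 ('d'): repeat (last at 8), move window start to 9
  Position 9 ('d'): window [9,9] length 1
  Position 10 ('b'): window [9,10] length 2
Longest substring with no repeats: "cbdg" with length 4

4
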